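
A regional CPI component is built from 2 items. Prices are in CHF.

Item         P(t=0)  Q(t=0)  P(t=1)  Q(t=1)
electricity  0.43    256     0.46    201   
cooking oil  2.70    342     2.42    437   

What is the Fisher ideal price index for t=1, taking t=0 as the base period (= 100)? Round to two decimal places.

91.14

Laspeyres component (base-period weights):
ΣP(t=1)Q(t=0) = 0.46×256 + 2.42×342 = 117.76 + 827.64 = 945.4
ΣP(t=0)Q(t=0) = 0.43×256 + 2.70×342 = 110.08 + 923.4 = 1033.48
L = 945.4 / 1033.48 × 100 = 91.4773
Paasche component (current-period weights):
ΣP(t=1)Q(t=1) = 0.46×201 + 2.42×437 = 92.46 + 1057.54 = 1150
ΣP(t=0)Q(t=1) = 0.43×201 + 2.70×437 = 86.43 + 1179.9 = 1266.33
P = 1150 / 1266.33 × 100 = 90.8136
Fisher = √(L × P) = √(91.4773 × 90.8136) = 91.1449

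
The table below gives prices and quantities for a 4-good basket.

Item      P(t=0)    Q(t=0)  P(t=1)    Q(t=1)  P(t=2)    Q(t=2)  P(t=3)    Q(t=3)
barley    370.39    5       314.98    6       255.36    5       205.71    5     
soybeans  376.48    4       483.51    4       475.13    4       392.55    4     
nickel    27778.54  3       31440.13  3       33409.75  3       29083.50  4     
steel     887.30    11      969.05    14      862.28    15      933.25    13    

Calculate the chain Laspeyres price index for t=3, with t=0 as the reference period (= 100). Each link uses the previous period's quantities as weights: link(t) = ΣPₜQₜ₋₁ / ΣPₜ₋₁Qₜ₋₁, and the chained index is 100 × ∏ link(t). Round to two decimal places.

Link t=0→t=1:
ΣP(t=1)Q(t=0) = 314.98×5 + 483.51×4 + 31440.13×3 + 969.05×11 = 1574.9 + 1934.04 + 94320.39 + 10659.55 = 108488.88
ΣP(t=0)Q(t=0) = 370.39×5 + 376.48×4 + 27778.54×3 + 887.30×11 = 1851.95 + 1505.92 + 83335.62 + 9760.3 = 96453.79
link = 108488.88/96453.79 = 1.124776
Link t=1→t=2:
ΣP(t=2)Q(t=1) = 255.36×6 + 475.13×4 + 33409.75×3 + 862.28×14 = 1532.16 + 1900.52 + 100229.25 + 12071.92 = 115733.85
ΣP(t=1)Q(t=1) = 314.98×6 + 483.51×4 + 31440.13×3 + 969.05×14 = 1889.88 + 1934.04 + 94320.39 + 13566.7 = 111711.01
link = 115733.85/111711.01 = 1.036011
Link t=2→t=3:
ΣP(t=3)Q(t=2) = 205.71×5 + 392.55×4 + 29083.50×3 + 933.25×15 = 1028.55 + 1570.2 + 87250.5 + 13998.75 = 103848
ΣP(t=2)Q(t=2) = 255.36×5 + 475.13×4 + 33409.75×3 + 862.28×15 = 1276.8 + 1900.52 + 100229.25 + 12934.2 = 116340.77
link = 103848/116340.77 = 0.892619
Chained index = 100 × 1.124776 × 1.036011 × 0.892619 = 104.0151

104.02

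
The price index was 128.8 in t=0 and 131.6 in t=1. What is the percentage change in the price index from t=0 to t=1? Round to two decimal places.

Change = (131.6 − 128.8) / 128.8 × 100
       = 2.8 / 128.8 × 100 = 2.1739%

2.17%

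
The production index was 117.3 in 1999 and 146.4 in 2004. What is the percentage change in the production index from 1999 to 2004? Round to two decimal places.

Change = (146.4 − 117.3) / 117.3 × 100
       = 29.1 / 117.3 × 100 = 24.8082%

24.81%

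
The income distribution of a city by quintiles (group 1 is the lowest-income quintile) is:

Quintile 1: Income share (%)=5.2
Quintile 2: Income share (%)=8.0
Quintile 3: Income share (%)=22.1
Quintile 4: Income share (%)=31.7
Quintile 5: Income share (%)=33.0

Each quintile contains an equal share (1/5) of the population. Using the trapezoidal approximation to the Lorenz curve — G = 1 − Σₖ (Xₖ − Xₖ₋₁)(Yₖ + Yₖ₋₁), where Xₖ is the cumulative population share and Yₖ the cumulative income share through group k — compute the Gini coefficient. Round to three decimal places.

0.317

Cumulative income shares Yₖ: 0.0520, 0.1320, 0.3530, 0.6700, 1.0000
Σ (Xₖ−Xₖ₋₁)(Yₖ+Yₖ₋₁) = (1/5)(0.0520+0.0000) + (1/5)(0.1320+0.0520) + (1/5)(0.3530+0.1320) + (1/5)(0.6700+0.3530) + (1/5)(1.0000+0.6700)
  = 0.0104 + 0.0368 + 0.0970 + 0.2046 + 0.3340 = 0.6828
G = 1 − 0.6828 = 0.3172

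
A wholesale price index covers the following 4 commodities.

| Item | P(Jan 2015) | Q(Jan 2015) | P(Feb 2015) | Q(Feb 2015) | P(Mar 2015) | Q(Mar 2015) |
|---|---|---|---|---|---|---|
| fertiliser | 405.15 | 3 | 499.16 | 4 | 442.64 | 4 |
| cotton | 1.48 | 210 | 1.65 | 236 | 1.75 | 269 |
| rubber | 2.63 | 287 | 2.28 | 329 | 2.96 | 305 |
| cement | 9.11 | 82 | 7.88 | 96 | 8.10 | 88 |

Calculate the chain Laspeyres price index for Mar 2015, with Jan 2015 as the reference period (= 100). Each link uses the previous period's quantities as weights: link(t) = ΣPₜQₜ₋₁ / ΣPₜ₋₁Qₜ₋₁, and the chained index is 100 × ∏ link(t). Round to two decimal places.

104.97

Link Jan 2015→Feb 2015:
ΣP(Feb 2015)Q(Jan 2015) = 499.16×3 + 1.65×210 + 2.28×287 + 7.88×82 = 1497.48 + 346.5 + 654.36 + 646.16 = 3144.5
ΣP(Jan 2015)Q(Jan 2015) = 405.15×3 + 1.48×210 + 2.63×287 + 9.11×82 = 1215.45 + 310.8 + 754.81 + 747.02 = 3028.08
link = 3144.5/3028.08 = 1.038447
Link Feb 2015→Mar 2015:
ΣP(Mar 2015)Q(Feb 2015) = 442.64×4 + 1.75×236 + 2.96×329 + 8.10×96 = 1770.56 + 413 + 973.84 + 777.6 = 3935
ΣP(Feb 2015)Q(Feb 2015) = 499.16×4 + 1.65×236 + 2.28×329 + 7.88×96 = 1996.64 + 389.4 + 750.12 + 756.48 = 3892.64
link = 3935/3892.64 = 1.010882
Chained index = 100 × 1.038447 × 1.010882 = 104.9747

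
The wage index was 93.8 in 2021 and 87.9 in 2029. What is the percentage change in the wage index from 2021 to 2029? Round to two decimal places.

-6.29%

Change = (87.9 − 93.8) / 93.8 × 100
       = -5.9 / 93.8 × 100 = -6.2900%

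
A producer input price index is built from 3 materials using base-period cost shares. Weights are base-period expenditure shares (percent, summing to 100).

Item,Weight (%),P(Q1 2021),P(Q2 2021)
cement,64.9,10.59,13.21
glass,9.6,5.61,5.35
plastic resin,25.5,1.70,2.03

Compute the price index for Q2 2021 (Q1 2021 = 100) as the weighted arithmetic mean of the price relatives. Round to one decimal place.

120.6

cement: 64.9 × (13.21/10.59) = 64.9 × 1.247403 = 80.9565
glass: 9.6 × (5.35/5.61) = 9.6 × 0.953654 = 9.1551
plastic resin: 25.5 × (2.03/1.70) = 25.5 × 1.194118 = 30.4500
Index = Σ wᵢ·(p₁ᵢ/p₀ᵢ) = 80.9565 + 9.1551 + 30.4500 = 120.5615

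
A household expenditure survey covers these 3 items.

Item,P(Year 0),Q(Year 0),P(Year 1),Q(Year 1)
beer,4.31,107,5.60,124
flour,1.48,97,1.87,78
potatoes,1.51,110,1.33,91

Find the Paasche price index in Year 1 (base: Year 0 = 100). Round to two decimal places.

122.10

Paasche price index uses current-period quantities as weights.
ΣP(Year 1)·Q(Year 1) = 5.60×124 + 1.87×78 + 1.33×91 = 694.4 + 145.86 + 121.03 = 961.29
ΣP(Year 0)·Q(Year 1) = 4.31×124 + 1.48×78 + 1.51×91 = 534.44 + 115.44 + 137.41 = 787.29
Index = 961.29 / 787.29 × 100 = 122.1011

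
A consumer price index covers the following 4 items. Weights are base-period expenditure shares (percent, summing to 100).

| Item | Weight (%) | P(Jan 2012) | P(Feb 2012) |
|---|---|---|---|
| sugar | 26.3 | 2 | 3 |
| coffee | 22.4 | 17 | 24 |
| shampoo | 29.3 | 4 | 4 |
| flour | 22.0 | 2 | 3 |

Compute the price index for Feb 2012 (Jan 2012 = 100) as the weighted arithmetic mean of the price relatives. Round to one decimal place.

sugar: 26.3 × (3/2) = 26.3 × 1.500000 = 39.4500
coffee: 22.4 × (24/17) = 22.4 × 1.411765 = 31.6235
shampoo: 29.3 × (4/4) = 29.3 × 1.000000 = 29.3000
flour: 22.0 × (3/2) = 22.0 × 1.500000 = 33.0000
Index = Σ wᵢ·(p₁ᵢ/p₀ᵢ) = 39.4500 + 31.6235 + 29.3000 + 33.0000 = 133.3735

133.4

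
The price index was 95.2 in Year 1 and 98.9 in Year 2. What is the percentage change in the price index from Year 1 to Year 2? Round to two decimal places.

3.89%

Change = (98.9 − 95.2) / 95.2 × 100
       = 3.7 / 95.2 × 100 = 3.8866%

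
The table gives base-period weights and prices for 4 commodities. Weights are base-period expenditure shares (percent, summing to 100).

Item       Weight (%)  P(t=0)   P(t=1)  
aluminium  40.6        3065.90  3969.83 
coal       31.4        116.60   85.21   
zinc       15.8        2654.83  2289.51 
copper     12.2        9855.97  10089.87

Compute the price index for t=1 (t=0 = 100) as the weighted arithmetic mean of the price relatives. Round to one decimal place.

aluminium: 40.6 × (3969.83/3065.90) = 40.6 × 1.294833 = 52.5702
coal: 31.4 × (85.21/116.60) = 31.4 × 0.730789 = 22.9468
zinc: 15.8 × (2289.51/2654.83) = 15.8 × 0.862394 = 13.6258
copper: 12.2 × (10089.87/9855.97) = 12.2 × 1.023732 = 12.4895
Index = Σ wᵢ·(p₁ᵢ/p₀ᵢ) = 52.5702 + 22.9468 + 13.6258 + 12.4895 = 101.6324

101.6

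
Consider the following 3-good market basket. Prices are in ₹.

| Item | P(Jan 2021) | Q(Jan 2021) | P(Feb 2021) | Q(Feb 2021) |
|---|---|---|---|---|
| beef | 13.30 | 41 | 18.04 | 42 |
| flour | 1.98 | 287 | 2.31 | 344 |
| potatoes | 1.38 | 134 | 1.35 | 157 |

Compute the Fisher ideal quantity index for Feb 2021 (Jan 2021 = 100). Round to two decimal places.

Laspeyres component (base-period weights):
ΣP(Jan 2021)Q(Feb 2021) = 13.30×42 + 1.98×344 + 1.38×157 = 558.6 + 681.12 + 216.66 = 1456.38
ΣP(Jan 2021)Q(Jan 2021) = 13.30×41 + 1.98×287 + 1.38×134 = 545.3 + 568.26 + 184.92 = 1298.48
L = 1456.38 / 1298.48 × 100 = 112.1604
Paasche component (current-period weights):
ΣP(Feb 2021)Q(Feb 2021) = 18.04×42 + 2.31×344 + 1.35×157 = 757.68 + 794.64 + 211.95 = 1764.27
ΣP(Feb 2021)Q(Jan 2021) = 18.04×41 + 2.31×287 + 1.35×134 = 739.64 + 662.97 + 180.9 = 1583.51
P = 1764.27 / 1583.51 × 100 = 111.4151
Fisher = √(L × P) = √(112.1604 × 111.4151) = 111.7871

111.79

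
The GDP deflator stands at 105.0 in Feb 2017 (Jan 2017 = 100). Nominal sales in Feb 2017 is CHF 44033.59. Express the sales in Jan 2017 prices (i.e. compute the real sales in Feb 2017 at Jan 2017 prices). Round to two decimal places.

41936.75

Real = Nominal ÷ (Index/100) = 44033.59 ÷ (105.0/100)
     = 44033.59 ÷ 1.050 = 41936.7524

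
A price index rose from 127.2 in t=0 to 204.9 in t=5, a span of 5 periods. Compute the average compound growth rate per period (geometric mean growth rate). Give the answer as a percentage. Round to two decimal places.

Growth factor = (204.9/127.2)^(1/5) = (1.610849)^(1/5) = 1.100046
Growth rate = 1.100046 − 1 = 0.100046 = 10.0046%

10.00%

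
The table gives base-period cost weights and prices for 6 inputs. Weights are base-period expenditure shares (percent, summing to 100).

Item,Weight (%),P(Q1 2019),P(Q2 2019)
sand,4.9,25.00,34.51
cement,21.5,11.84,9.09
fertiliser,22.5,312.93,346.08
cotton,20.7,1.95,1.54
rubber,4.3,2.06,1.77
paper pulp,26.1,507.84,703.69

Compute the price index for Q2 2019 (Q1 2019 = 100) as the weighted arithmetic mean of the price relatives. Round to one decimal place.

104.4

sand: 4.9 × (34.51/25.00) = 4.9 × 1.380400 = 6.7640
cement: 21.5 × (9.09/11.84) = 21.5 × 0.767736 = 16.5063
fertiliser: 22.5 × (346.08/312.93) = 22.5 × 1.105934 = 24.8835
cotton: 20.7 × (1.54/1.95) = 20.7 × 0.789744 = 16.3477
rubber: 4.3 × (1.77/2.06) = 4.3 × 0.859223 = 3.6947
paper pulp: 26.1 × (703.69/507.84) = 26.1 × 1.385653 = 36.1655
Index = Σ wᵢ·(p₁ᵢ/p₀ᵢ) = 6.7640 + 16.5063 + 24.8835 + 16.3477 + 3.6947 + 36.1655 = 104.3617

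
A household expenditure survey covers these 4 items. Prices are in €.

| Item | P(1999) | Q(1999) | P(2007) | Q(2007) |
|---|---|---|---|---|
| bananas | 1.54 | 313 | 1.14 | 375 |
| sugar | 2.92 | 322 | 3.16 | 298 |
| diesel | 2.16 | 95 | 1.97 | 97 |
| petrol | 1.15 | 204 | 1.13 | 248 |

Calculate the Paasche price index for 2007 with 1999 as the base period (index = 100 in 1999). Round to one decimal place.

Paasche price index uses current-period quantities as weights.
ΣP(2007)·Q(2007) = 1.14×375 + 3.16×298 + 1.97×97 + 1.13×248 = 427.5 + 941.68 + 191.09 + 280.24 = 1840.51
ΣP(1999)·Q(2007) = 1.54×375 + 2.92×298 + 2.16×97 + 1.15×248 = 577.5 + 870.16 + 209.52 + 285.2 = 1942.38
Index = 1840.51 / 1942.38 × 100 = 94.7554

94.8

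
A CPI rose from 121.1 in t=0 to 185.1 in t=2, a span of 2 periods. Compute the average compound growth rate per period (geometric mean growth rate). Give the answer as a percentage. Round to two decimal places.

23.63%

Growth factor = (185.1/121.1)^(1/2) = (1.528489)^(1/2) = 1.236321
Growth rate = 1.236321 − 1 = 0.236321 = 23.6321%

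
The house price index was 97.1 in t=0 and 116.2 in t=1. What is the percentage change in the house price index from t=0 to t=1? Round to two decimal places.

19.67%

Change = (116.2 − 97.1) / 97.1 × 100
       = 19.1 / 97.1 × 100 = 19.6704%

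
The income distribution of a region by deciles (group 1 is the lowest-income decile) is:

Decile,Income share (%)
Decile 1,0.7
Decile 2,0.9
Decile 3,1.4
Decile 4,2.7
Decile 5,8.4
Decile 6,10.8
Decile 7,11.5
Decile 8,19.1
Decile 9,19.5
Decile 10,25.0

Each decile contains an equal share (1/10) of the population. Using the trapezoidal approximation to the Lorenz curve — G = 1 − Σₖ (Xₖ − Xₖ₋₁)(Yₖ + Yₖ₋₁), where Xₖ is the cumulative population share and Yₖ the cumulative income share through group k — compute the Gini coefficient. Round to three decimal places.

0.466

Cumulative income shares Yₖ: 0.0070, 0.0160, 0.0300, 0.0570, 0.1410, 0.2490, 0.3640, 0.5550, 0.7500, 1.0000
Σ (Xₖ−Xₖ₋₁)(Yₖ+Yₖ₋₁) = (1/10)(0.0070+0.0000) + (1/10)(0.0160+0.0070) + (1/10)(0.0300+0.0160) + (1/10)(0.0570+0.0300) + (1/10)(0.1410+0.0570) + (1/10)(0.2490+0.1410) + (1/10)(0.3640+0.2490) + (1/10)(0.5550+0.3640) + (1/10)(0.7500+0.5550) + (1/10)(1.0000+0.7500)
  = 0.0007 + 0.0023 + 0.0046 + 0.0087 + 0.0198 + 0.0390 + 0.0613 + 0.0919 + 0.1305 + 0.1750 = 0.5338
G = 1 − 0.5338 = 0.4662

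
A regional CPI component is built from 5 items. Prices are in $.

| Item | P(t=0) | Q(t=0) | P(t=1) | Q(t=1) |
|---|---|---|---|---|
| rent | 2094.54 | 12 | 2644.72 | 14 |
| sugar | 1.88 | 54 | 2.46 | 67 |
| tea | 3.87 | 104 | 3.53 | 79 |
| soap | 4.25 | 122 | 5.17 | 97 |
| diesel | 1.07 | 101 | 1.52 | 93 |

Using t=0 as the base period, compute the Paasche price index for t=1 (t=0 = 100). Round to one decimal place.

125.9

Paasche price index uses current-period quantities as weights.
ΣP(t=1)·Q(t=1) = 2644.72×14 + 2.46×67 + 3.53×79 + 5.17×97 + 1.52×93 = 37026.08 + 164.82 + 278.87 + 501.49 + 141.36 = 38112.62
ΣP(t=0)·Q(t=1) = 2094.54×14 + 1.88×67 + 3.87×79 + 4.25×97 + 1.07×93 = 29323.56 + 125.96 + 305.73 + 412.25 + 99.51 = 30267.01
Index = 38112.62 / 30267.01 × 100 = 125.9213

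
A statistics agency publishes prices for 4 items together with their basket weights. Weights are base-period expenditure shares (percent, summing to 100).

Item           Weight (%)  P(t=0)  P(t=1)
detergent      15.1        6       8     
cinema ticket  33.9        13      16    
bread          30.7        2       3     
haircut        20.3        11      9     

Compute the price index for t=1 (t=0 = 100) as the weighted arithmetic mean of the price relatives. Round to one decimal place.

124.5

detergent: 15.1 × (8/6) = 15.1 × 1.333333 = 20.1333
cinema ticket: 33.9 × (16/13) = 33.9 × 1.230769 = 41.7231
bread: 30.7 × (3/2) = 30.7 × 1.500000 = 46.0500
haircut: 20.3 × (9/11) = 20.3 × 0.818182 = 16.6091
Index = Σ wᵢ·(p₁ᵢ/p₀ᵢ) = 20.1333 + 41.7231 + 46.0500 + 16.6091 = 124.5155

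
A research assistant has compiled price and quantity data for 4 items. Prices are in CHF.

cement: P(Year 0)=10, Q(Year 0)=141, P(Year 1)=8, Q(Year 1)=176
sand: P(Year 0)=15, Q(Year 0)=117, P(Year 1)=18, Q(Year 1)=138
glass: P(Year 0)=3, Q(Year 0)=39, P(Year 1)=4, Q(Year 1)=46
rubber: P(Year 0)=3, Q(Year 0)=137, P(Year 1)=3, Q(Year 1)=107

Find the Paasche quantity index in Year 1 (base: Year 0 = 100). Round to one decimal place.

115.7

Paasche quantity index uses current-period prices as weights.
ΣP(Year 1)·Q(Year 1) = 8×176 + 18×138 + 4×46 + 3×107 = 1408 + 2484 + 184 + 321 = 4397
ΣP(Year 1)·Q(Year 0) = 8×141 + 18×117 + 4×39 + 3×137 = 1128 + 2106 + 156 + 411 = 3801
Index = 4397 / 3801 × 100 = 115.6801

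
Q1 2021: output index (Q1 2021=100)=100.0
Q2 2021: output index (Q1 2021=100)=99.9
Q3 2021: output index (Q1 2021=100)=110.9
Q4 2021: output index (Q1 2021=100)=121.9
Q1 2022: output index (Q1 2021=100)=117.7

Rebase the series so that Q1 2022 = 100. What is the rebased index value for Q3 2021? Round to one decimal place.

Rebased(Q3 2021) = 110.9 / 117.7 × 100 = 94.2226

94.2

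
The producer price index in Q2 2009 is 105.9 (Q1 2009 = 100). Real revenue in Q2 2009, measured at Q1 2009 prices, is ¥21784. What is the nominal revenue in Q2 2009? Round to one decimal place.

Nominal = Real × (Index/100) = 21784 × (105.9/100)
        = 21784 × 1.059 = 23069.2560

23069.3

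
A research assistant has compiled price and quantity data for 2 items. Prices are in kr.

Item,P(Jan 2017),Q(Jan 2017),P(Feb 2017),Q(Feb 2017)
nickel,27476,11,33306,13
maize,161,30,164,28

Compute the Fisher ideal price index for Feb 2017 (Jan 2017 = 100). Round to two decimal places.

120.95

Laspeyres component (base-period weights):
ΣP(Feb 2017)Q(Jan 2017) = 33306×11 + 164×30 = 366366 + 4920 = 371286
ΣP(Jan 2017)Q(Jan 2017) = 27476×11 + 161×30 = 302236 + 4830 = 307066
L = 371286 / 307066 × 100 = 120.9141
Paasche component (current-period weights):
ΣP(Feb 2017)Q(Feb 2017) = 33306×13 + 164×28 = 432978 + 4592 = 437570
ΣP(Jan 2017)Q(Feb 2017) = 27476×13 + 161×28 = 357188 + 4508 = 361696
P = 437570 / 361696 × 100 = 120.9773
Fisher = √(L × P) = √(120.9141 × 120.9773) = 120.9457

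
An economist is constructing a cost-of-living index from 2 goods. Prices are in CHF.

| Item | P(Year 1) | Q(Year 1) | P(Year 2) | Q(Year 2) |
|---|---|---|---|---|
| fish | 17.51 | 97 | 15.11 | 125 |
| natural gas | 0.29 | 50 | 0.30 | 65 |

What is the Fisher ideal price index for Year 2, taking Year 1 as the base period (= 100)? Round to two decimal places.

Laspeyres component (base-period weights):
ΣP(Year 2)Q(Year 1) = 15.11×97 + 0.30×50 = 1465.67 + 15 = 1480.67
ΣP(Year 1)Q(Year 1) = 17.51×97 + 0.29×50 = 1698.47 + 14.5 = 1712.97
L = 1480.67 / 1712.97 × 100 = 86.4388
Paasche component (current-period weights):
ΣP(Year 2)Q(Year 2) = 15.11×125 + 0.30×65 = 1888.75 + 19.5 = 1908.25
ΣP(Year 1)Q(Year 2) = 17.51×125 + 0.29×65 = 2188.75 + 18.85 = 2207.6
P = 1908.25 / 2207.6 × 100 = 86.4400
Fisher = √(L × P) = √(86.4388 × 86.4400) = 86.4394

86.44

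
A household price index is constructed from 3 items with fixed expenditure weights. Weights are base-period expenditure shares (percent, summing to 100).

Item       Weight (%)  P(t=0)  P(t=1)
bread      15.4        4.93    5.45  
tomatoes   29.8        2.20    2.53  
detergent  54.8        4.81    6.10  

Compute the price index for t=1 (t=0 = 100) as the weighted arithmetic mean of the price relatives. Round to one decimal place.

bread: 15.4 × (5.45/4.93) = 15.4 × 1.105477 = 17.0243
tomatoes: 29.8 × (2.53/2.20) = 29.8 × 1.150000 = 34.2700
detergent: 54.8 × (6.10/4.81) = 54.8 × 1.268191 = 69.4969
Index = Σ wᵢ·(p₁ᵢ/p₀ᵢ) = 17.0243 + 34.2700 + 69.4969 = 120.7912

120.8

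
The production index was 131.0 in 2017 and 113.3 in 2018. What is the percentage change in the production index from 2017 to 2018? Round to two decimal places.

Change = (113.3 − 131.0) / 131.0 × 100
       = -17.7 / 131.0 × 100 = -13.5115%

-13.51%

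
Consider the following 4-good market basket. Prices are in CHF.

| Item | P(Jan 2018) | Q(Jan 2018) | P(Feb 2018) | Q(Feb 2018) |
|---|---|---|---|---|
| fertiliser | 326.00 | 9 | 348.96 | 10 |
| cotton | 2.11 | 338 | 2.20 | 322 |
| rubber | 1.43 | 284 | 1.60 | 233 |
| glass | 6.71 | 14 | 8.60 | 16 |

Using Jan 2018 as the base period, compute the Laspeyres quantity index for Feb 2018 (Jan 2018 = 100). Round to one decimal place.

105.6

Laspeyres quantity index uses base-period prices as weights.
ΣP(Jan 2018)·Q(Feb 2018) = 326.00×10 + 2.11×322 + 1.43×233 + 6.71×16 = 3260 + 679.42 + 333.19 + 107.36 = 4379.97
ΣP(Jan 2018)·Q(Jan 2018) = 326.00×9 + 2.11×338 + 1.43×284 + 6.71×14 = 2934 + 713.18 + 406.12 + 93.94 = 4147.24
Index = 4379.97 / 4147.24 × 100 = 105.6117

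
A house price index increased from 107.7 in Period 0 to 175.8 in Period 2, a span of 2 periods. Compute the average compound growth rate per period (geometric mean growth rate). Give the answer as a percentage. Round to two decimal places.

27.76%

Growth factor = (175.8/107.7)^(1/2) = (1.632312)^(1/2) = 1.277620
Growth rate = 1.277620 − 1 = 0.277620 = 27.7620%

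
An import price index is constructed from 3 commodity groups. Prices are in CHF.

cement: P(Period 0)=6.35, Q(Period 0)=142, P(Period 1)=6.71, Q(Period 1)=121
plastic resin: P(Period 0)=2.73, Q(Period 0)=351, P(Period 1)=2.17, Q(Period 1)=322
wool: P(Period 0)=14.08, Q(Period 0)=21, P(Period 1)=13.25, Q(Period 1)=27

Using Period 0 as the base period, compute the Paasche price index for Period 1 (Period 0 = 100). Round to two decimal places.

Paasche price index uses current-period quantities as weights.
ΣP(Period 1)·Q(Period 1) = 6.71×121 + 2.17×322 + 13.25×27 = 811.91 + 698.74 + 357.75 = 1868.4
ΣP(Period 0)·Q(Period 1) = 6.35×121 + 2.73×322 + 14.08×27 = 768.35 + 879.06 + 380.16 = 2027.57
Index = 1868.4 / 2027.57 × 100 = 92.1497

92.15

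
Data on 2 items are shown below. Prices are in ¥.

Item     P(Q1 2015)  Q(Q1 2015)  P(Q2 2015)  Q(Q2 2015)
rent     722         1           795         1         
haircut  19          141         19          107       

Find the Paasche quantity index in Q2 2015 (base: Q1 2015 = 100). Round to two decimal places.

81.40

Paasche quantity index uses current-period prices as weights.
ΣP(Q2 2015)·Q(Q2 2015) = 795×1 + 19×107 = 795 + 2033 = 2828
ΣP(Q2 2015)·Q(Q1 2015) = 795×1 + 19×141 = 795 + 2679 = 3474
Index = 2828 / 3474 × 100 = 81.4047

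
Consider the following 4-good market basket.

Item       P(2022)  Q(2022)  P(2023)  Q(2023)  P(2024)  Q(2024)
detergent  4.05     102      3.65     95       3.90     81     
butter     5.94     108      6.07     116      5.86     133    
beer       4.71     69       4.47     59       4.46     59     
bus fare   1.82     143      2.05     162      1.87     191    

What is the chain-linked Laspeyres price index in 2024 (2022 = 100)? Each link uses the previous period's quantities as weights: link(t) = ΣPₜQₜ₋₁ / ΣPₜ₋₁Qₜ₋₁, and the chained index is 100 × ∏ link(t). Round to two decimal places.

Link 2022→2023:
ΣP(2023)Q(2022) = 3.65×102 + 6.07×108 + 4.47×69 + 2.05×143 = 372.3 + 655.56 + 308.43 + 293.15 = 1629.44
ΣP(2022)Q(2022) = 4.05×102 + 5.94×108 + 4.71×69 + 1.82×143 = 413.1 + 641.52 + 324.99 + 260.26 = 1639.87
link = 1629.44/1639.87 = 0.993640
Link 2023→2024:
ΣP(2024)Q(2023) = 3.90×95 + 5.86×116 + 4.46×59 + 1.87×162 = 370.5 + 679.76 + 263.14 + 302.94 = 1616.34
ΣP(2023)Q(2023) = 3.65×95 + 6.07×116 + 4.47×59 + 2.05×162 = 346.75 + 704.12 + 263.73 + 332.1 = 1646.7
link = 1616.34/1646.7 = 0.981563
Chained index = 100 × 0.993640 × 0.981563 = 97.5320

97.53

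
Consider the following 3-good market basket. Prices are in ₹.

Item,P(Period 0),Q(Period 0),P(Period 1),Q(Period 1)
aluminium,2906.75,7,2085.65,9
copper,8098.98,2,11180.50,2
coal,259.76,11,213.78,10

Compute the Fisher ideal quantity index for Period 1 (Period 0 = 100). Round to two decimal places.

Laspeyres component (base-period weights):
ΣP(Period 0)Q(Period 1) = 2906.75×9 + 8098.98×2 + 259.76×10 = 26160.75 + 16197.96 + 2597.6 = 44956.31
ΣP(Period 0)Q(Period 0) = 2906.75×7 + 8098.98×2 + 259.76×11 = 20347.25 + 16197.96 + 2857.36 = 39402.57
L = 44956.31 / 39402.57 × 100 = 114.0949
Paasche component (current-period weights):
ΣP(Period 1)Q(Period 1) = 2085.65×9 + 11180.50×2 + 213.78×10 = 18770.85 + 22361 + 2137.8 = 43269.65
ΣP(Period 1)Q(Period 0) = 2085.65×7 + 11180.50×2 + 213.78×11 = 14599.55 + 22361 + 2351.58 = 39312.13
P = 43269.65 / 39312.13 × 100 = 110.0669
Fisher = √(L × P) = √(114.0949 × 110.0669) = 112.0628

112.06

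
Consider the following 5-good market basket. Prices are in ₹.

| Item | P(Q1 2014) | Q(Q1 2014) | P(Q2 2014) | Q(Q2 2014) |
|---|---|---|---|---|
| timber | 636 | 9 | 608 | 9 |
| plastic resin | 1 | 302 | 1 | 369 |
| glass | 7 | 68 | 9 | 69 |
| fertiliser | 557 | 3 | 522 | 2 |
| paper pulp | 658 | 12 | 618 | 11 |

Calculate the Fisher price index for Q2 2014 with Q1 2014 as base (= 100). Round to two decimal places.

Laspeyres component (base-period weights):
ΣP(Q2 2014)Q(Q1 2014) = 608×9 + 1×302 + 9×68 + 522×3 + 618×12 = 5472 + 302 + 612 + 1566 + 7416 = 15368
ΣP(Q1 2014)Q(Q1 2014) = 636×9 + 1×302 + 7×68 + 557×3 + 658×12 = 5724 + 302 + 476 + 1671 + 7896 = 16069
L = 15368 / 16069 × 100 = 95.6376
Paasche component (current-period weights):
ΣP(Q2 2014)Q(Q2 2014) = 608×9 + 1×369 + 9×69 + 522×2 + 618×11 = 5472 + 369 + 621 + 1044 + 6798 = 14304
ΣP(Q1 2014)Q(Q2 2014) = 636×9 + 1×369 + 7×69 + 557×2 + 658×11 = 5724 + 369 + 483 + 1114 + 7238 = 14928
P = 14304 / 14928 × 100 = 95.8199
Fisher = √(L × P) = √(95.6376 × 95.8199) = 95.7287

95.73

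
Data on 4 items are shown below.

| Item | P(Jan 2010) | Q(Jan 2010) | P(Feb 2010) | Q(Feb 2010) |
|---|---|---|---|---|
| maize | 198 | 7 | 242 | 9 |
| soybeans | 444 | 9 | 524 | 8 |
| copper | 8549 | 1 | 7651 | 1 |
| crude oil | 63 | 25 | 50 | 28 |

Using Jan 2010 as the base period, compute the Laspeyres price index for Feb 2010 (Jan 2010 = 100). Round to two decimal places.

Laspeyres price index uses base-period quantities as weights.
ΣP(Feb 2010)·Q(Jan 2010) = 242×7 + 524×9 + 7651×1 + 50×25 = 1694 + 4716 + 7651 + 1250 = 15311
ΣP(Jan 2010)·Q(Jan 2010) = 198×7 + 444×9 + 8549×1 + 63×25 = 1386 + 3996 + 8549 + 1575 = 15506
Index = 15311 / 15506 × 100 = 98.7424

98.74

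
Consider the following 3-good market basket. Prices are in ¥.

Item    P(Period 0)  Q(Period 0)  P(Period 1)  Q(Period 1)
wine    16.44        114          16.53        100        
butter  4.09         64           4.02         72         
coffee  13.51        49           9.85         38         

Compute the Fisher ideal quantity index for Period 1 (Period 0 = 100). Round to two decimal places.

87.95

Laspeyres component (base-period weights):
ΣP(Period 0)Q(Period 1) = 16.44×100 + 4.09×72 + 13.51×38 = 1644 + 294.48 + 513.38 = 2451.86
ΣP(Period 0)Q(Period 0) = 16.44×114 + 4.09×64 + 13.51×49 = 1874.16 + 261.76 + 661.99 = 2797.91
L = 2451.86 / 2797.91 × 100 = 87.6318
Paasche component (current-period weights):
ΣP(Period 1)Q(Period 1) = 16.53×100 + 4.02×72 + 9.85×38 = 1653 + 289.44 + 374.3 = 2316.74
ΣP(Period 1)Q(Period 0) = 16.53×114 + 4.02×64 + 9.85×49 = 1884.42 + 257.28 + 482.65 = 2624.35
P = 2316.74 / 2624.35 × 100 = 88.2786
Fisher = √(L × P) = √(87.6318 × 88.2786) = 87.9546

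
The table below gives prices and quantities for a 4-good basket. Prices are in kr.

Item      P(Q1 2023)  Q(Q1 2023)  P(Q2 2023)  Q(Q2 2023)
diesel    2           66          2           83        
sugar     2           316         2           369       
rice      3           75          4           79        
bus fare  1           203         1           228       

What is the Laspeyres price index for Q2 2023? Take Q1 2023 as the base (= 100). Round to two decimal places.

Laspeyres price index uses base-period quantities as weights.
ΣP(Q2 2023)·Q(Q1 2023) = 2×66 + 2×316 + 4×75 + 1×203 = 132 + 632 + 300 + 203 = 1267
ΣP(Q1 2023)·Q(Q1 2023) = 2×66 + 2×316 + 3×75 + 1×203 = 132 + 632 + 225 + 203 = 1192
Index = 1267 / 1192 × 100 = 106.2919

106.29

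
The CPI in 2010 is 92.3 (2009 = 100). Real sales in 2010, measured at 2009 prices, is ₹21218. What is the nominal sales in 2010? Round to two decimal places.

Nominal = Real × (Index/100) = 21218 × (92.3/100)
        = 21218 × 0.923 = 19584.2140

19584.21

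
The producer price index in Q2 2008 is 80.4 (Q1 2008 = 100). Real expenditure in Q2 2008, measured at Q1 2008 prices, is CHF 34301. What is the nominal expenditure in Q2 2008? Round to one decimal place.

Nominal = Real × (Index/100) = 34301 × (80.4/100)
        = 34301 × 0.804 = 27578.0040

27578.0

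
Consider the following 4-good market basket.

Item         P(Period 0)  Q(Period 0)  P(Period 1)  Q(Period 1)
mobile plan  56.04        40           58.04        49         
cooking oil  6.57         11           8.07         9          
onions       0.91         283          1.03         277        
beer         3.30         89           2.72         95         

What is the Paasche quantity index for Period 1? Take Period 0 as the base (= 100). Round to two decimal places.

Paasche quantity index uses current-period prices as weights.
ΣP(Period 1)·Q(Period 1) = 58.04×49 + 8.07×9 + 1.03×277 + 2.72×95 = 2843.96 + 72.63 + 285.31 + 258.4 = 3460.3
ΣP(Period 1)·Q(Period 0) = 58.04×40 + 8.07×11 + 1.03×283 + 2.72×89 = 2321.6 + 88.77 + 291.49 + 242.08 = 2943.94
Index = 3460.3 / 2943.94 × 100 = 117.5398

117.54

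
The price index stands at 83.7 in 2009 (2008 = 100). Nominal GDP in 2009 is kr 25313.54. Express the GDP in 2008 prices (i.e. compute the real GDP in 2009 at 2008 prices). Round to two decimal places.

Real = Nominal ÷ (Index/100) = 25313.54 ÷ (83.7/100)
     = 25313.54 ÷ 0.837 = 30243.1780

30243.18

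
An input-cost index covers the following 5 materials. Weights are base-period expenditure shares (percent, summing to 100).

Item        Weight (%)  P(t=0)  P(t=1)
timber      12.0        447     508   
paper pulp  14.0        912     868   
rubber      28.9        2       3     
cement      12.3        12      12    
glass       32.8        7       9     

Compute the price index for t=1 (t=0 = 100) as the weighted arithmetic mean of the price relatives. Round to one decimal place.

timber: 12.0 × (508/447) = 12.0 × 1.136465 = 13.6376
paper pulp: 14.0 × (868/912) = 14.0 × 0.951754 = 13.3246
rubber: 28.9 × (3/2) = 28.9 × 1.500000 = 43.3500
cement: 12.3 × (12/12) = 12.3 × 1.000000 = 12.3000
glass: 32.8 × (9/7) = 32.8 × 1.285714 = 42.1714
Index = Σ wᵢ·(p₁ᵢ/p₀ᵢ) = 13.6376 + 13.3246 + 43.3500 + 12.3000 + 42.1714 = 124.7836

124.8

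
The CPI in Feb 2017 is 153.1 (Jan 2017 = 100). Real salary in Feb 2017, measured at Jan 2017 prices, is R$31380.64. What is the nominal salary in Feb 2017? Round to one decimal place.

48043.8

Nominal = Real × (Index/100) = 31380.64 × (153.1/100)
        = 31380.64 × 1.531 = 48043.7598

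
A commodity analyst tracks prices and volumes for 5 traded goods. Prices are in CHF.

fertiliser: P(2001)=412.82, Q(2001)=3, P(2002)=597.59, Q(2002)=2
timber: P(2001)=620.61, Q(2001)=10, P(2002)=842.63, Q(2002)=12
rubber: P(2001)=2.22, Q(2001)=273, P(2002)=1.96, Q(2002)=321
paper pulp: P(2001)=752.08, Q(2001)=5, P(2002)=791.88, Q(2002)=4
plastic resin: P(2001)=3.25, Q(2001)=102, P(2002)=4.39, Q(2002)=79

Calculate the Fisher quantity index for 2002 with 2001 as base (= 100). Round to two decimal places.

Laspeyres component (base-period weights):
ΣP(2001)Q(2002) = 412.82×2 + 620.61×12 + 2.22×321 + 752.08×4 + 3.25×79 = 825.64 + 7447.32 + 712.62 + 3008.32 + 256.75 = 12250.65
ΣP(2001)Q(2001) = 412.82×3 + 620.61×10 + 2.22×273 + 752.08×5 + 3.25×102 = 1238.46 + 6206.1 + 606.06 + 3760.4 + 331.5 = 12142.52
L = 12250.65 / 12142.52 × 100 = 100.8905
Paasche component (current-period weights):
ΣP(2002)Q(2002) = 597.59×2 + 842.63×12 + 1.96×321 + 791.88×4 + 4.39×79 = 1195.18 + 10111.56 + 629.16 + 3167.52 + 346.81 = 15450.23
ΣP(2002)Q(2001) = 597.59×3 + 842.63×10 + 1.96×273 + 791.88×5 + 4.39×102 = 1792.77 + 8426.3 + 535.08 + 3959.4 + 447.78 = 15161.33
P = 15450.23 / 15161.33 × 100 = 101.9055
Fisher = √(L × P) = √(100.8905 × 101.9055) = 101.3967

101.40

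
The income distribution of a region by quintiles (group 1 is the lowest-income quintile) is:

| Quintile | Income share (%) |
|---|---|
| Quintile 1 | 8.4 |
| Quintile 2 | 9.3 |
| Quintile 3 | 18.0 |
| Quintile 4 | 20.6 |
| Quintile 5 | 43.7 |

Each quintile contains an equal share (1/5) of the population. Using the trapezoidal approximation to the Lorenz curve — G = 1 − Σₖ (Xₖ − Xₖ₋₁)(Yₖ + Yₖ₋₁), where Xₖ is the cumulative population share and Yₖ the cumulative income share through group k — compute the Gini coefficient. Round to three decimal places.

0.328

Cumulative income shares Yₖ: 0.0840, 0.1770, 0.3570, 0.5630, 1.0000
Σ (Xₖ−Xₖ₋₁)(Yₖ+Yₖ₋₁) = (1/5)(0.0840+0.0000) + (1/5)(0.1770+0.0840) + (1/5)(0.3570+0.1770) + (1/5)(0.5630+0.3570) + (1/5)(1.0000+0.5630)
  = 0.0168 + 0.0522 + 0.1068 + 0.1840 + 0.3126 = 0.6724
G = 1 − 0.6724 = 0.3276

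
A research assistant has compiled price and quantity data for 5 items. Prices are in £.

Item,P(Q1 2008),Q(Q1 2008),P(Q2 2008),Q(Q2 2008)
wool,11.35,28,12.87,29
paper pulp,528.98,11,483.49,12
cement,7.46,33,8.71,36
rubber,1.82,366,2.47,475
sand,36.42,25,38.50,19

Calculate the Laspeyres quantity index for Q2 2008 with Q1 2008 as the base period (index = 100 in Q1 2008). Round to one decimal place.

106.8

Laspeyres quantity index uses base-period prices as weights.
ΣP(Q1 2008)·Q(Q2 2008) = 11.35×29 + 528.98×12 + 7.46×36 + 1.82×475 + 36.42×19 = 329.15 + 6347.76 + 268.56 + 864.5 + 691.98 = 8501.95
ΣP(Q1 2008)·Q(Q1 2008) = 11.35×28 + 528.98×11 + 7.46×33 + 1.82×366 + 36.42×25 = 317.8 + 5818.78 + 246.18 + 666.12 + 910.5 = 7959.38
Index = 8501.95 / 7959.38 × 100 = 106.8167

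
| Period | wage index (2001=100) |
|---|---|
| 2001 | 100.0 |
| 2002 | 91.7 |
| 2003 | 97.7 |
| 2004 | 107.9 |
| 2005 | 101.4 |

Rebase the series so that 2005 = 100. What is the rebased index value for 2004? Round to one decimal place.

106.4

Rebased(2004) = 107.9 / 101.4 × 100 = 106.4103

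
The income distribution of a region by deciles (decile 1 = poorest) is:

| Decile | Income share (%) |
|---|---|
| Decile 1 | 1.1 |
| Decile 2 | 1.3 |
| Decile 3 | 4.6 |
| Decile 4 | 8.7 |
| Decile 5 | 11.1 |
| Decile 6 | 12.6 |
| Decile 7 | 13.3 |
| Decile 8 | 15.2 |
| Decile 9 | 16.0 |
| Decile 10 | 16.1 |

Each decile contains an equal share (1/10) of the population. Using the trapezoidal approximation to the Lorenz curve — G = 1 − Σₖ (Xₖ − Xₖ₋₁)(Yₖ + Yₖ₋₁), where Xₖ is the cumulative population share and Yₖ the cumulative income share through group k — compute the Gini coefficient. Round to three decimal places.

0.306

Cumulative income shares Yₖ: 0.0110, 0.0240, 0.0700, 0.1570, 0.2680, 0.3940, 0.5270, 0.6790, 0.8390, 1.0000
Σ (Xₖ−Xₖ₋₁)(Yₖ+Yₖ₋₁) = (1/10)(0.0110+0.0000) + (1/10)(0.0240+0.0110) + (1/10)(0.0700+0.0240) + (1/10)(0.1570+0.0700) + (1/10)(0.2680+0.1570) + (1/10)(0.3940+0.2680) + (1/10)(0.5270+0.3940) + (1/10)(0.6790+0.5270) + (1/10)(0.8390+0.6790) + (1/10)(1.0000+0.8390)
  = 0.0011 + 0.0035 + 0.0094 + 0.0227 + 0.0425 + 0.0662 + 0.0921 + 0.1206 + 0.1518 + 0.1839 = 0.6938
G = 1 − 0.6938 = 0.3062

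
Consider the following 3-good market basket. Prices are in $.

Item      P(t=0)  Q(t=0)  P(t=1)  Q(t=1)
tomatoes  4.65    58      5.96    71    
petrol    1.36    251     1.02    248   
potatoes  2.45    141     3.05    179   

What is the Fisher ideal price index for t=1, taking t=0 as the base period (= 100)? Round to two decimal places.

109.17

Laspeyres component (base-period weights):
ΣP(t=1)Q(t=0) = 5.96×58 + 1.02×251 + 3.05×141 = 345.68 + 256.02 + 430.05 = 1031.75
ΣP(t=0)Q(t=0) = 4.65×58 + 1.36×251 + 2.45×141 = 269.7 + 341.36 + 345.45 = 956.51
L = 1031.75 / 956.51 × 100 = 107.8661
Paasche component (current-period weights):
ΣP(t=1)Q(t=1) = 5.96×71 + 1.02×248 + 3.05×179 = 423.16 + 252.96 + 545.95 = 1222.07
ΣP(t=0)Q(t=1) = 4.65×71 + 1.36×248 + 2.45×179 = 330.15 + 337.28 + 438.55 = 1105.98
P = 1222.07 / 1105.98 × 100 = 110.4966
Fisher = √(L × P) = √(107.8661 × 110.4966) = 109.1734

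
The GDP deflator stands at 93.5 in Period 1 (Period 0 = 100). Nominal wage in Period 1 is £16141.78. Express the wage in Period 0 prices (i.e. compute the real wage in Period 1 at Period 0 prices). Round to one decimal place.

17263.9

Real = Nominal ÷ (Index/100) = 16141.78 ÷ (93.5/100)
     = 16141.78 ÷ 0.935 = 17263.9358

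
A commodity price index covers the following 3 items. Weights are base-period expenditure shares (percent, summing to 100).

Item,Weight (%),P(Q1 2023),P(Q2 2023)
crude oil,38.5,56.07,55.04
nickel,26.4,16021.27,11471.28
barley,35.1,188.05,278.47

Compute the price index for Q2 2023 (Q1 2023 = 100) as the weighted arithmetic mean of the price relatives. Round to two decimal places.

crude oil: 38.5 × (55.04/56.07) = 38.5 × 0.981630 = 37.7928
nickel: 26.4 × (11471.28/16021.27) = 26.4 × 0.716003 = 18.9025
barley: 35.1 × (278.47/188.05) = 35.1 × 1.480830 = 51.9771
Index = Σ wᵢ·(p₁ᵢ/p₀ᵢ) = 37.7928 + 18.9025 + 51.9771 = 108.6724

108.67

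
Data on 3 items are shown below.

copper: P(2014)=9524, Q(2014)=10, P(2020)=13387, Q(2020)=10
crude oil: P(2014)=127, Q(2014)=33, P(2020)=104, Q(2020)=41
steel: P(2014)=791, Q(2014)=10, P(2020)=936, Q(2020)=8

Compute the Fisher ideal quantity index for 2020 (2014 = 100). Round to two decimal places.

99.38

Laspeyres component (base-period weights):
ΣP(2014)Q(2020) = 9524×10 + 127×41 + 791×8 = 95240 + 5207 + 6328 = 106775
ΣP(2014)Q(2014) = 9524×10 + 127×33 + 791×10 = 95240 + 4191 + 7910 = 107341
L = 106775 / 107341 × 100 = 99.4727
Paasche component (current-period weights):
ΣP(2020)Q(2020) = 13387×10 + 104×41 + 936×8 = 133870 + 4264 + 7488 = 145622
ΣP(2020)Q(2014) = 13387×10 + 104×33 + 936×10 = 133870 + 3432 + 9360 = 146662
P = 145622 / 146662 × 100 = 99.2909
Fisher = √(L × P) = √(99.4727 × 99.2909) = 99.3818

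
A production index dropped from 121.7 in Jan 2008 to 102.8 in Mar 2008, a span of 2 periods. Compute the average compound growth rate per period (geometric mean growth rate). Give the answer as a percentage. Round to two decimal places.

Growth factor = (102.8/121.7)^(1/2) = (0.844700)^(1/2) = 0.919076
Growth rate = 0.919076 − 1 = -0.080924 = -8.0924%

-8.09%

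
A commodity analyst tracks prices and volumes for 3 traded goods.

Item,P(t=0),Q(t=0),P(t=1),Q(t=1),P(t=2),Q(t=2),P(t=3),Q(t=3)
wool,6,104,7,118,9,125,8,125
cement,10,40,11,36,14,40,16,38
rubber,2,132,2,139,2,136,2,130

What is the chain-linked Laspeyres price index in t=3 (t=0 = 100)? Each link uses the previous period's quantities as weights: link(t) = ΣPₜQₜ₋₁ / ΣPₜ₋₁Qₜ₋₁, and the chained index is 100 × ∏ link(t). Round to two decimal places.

Link t=0→t=1:
ΣP(t=1)Q(t=0) = 7×104 + 11×40 + 2×132 = 728 + 440 + 264 = 1432
ΣP(t=0)Q(t=0) = 6×104 + 10×40 + 2×132 = 624 + 400 + 264 = 1288
link = 1432/1288 = 1.111801
Link t=1→t=2:
ΣP(t=2)Q(t=1) = 9×118 + 14×36 + 2×139 = 1062 + 504 + 278 = 1844
ΣP(t=1)Q(t=1) = 7×118 + 11×36 + 2×139 = 826 + 396 + 278 = 1500
link = 1844/1500 = 1.229333
Link t=2→t=3:
ΣP(t=3)Q(t=2) = 8×125 + 16×40 + 2×136 = 1000 + 640 + 272 = 1912
ΣP(t=2)Q(t=2) = 9×125 + 14×40 + 2×136 = 1125 + 560 + 272 = 1957
link = 1912/1957 = 0.977006
Chained index = 100 × 1.111801 × 1.229333 × 0.977006 = 133.5346

133.53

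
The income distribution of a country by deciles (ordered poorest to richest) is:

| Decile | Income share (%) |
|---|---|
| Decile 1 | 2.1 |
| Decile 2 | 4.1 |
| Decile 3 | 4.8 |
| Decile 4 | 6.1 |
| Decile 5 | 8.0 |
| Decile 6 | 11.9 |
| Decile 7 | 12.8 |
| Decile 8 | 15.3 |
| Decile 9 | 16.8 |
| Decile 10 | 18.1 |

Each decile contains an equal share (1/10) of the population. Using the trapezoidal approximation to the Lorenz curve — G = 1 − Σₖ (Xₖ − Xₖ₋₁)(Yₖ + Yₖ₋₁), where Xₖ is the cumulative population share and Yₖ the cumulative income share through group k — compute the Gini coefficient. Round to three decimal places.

Cumulative income shares Yₖ: 0.0210, 0.0620, 0.1100, 0.1710, 0.2510, 0.3700, 0.4980, 0.6510, 0.8190, 1.0000
Σ (Xₖ−Xₖ₋₁)(Yₖ+Yₖ₋₁) = (1/10)(0.0210+0.0000) + (1/10)(0.0620+0.0210) + (1/10)(0.1100+0.0620) + (1/10)(0.1710+0.1100) + (1/10)(0.2510+0.1710) + (1/10)(0.3700+0.2510) + (1/10)(0.4980+0.3700) + (1/10)(0.6510+0.4980) + (1/10)(0.8190+0.6510) + (1/10)(1.0000+0.8190)
  = 0.0021 + 0.0083 + 0.0172 + 0.0281 + 0.0422 + 0.0621 + 0.0868 + 0.1149 + 0.1470 + 0.1819 = 0.6906
G = 1 − 0.6906 = 0.3094

0.309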